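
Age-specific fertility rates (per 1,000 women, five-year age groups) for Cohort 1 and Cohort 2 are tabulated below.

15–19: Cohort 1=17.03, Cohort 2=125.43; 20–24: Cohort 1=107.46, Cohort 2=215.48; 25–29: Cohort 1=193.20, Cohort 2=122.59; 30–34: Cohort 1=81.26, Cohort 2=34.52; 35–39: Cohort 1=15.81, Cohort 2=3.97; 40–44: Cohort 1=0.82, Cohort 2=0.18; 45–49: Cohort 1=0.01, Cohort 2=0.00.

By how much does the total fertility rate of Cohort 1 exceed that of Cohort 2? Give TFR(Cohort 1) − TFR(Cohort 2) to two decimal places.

-0.43

Cohort 1:
  Sum of ASFRs = 17.03 + 107.46 + 193.20 + 81.26 + 15.81 + 0.82 + 0.01 = 415.59
  TFR = 5 × 415.59 / 1000 = 2.07795
Cohort 2:
  Sum of ASFRs = 125.43 + 215.48 + 122.59 + 34.52 + 3.97 + 0.18 + 0.00 = 502.17
  TFR = 5 × 502.17 / 1000 = 2.51085
Difference = 2.07795 − 2.51085 = -0.4329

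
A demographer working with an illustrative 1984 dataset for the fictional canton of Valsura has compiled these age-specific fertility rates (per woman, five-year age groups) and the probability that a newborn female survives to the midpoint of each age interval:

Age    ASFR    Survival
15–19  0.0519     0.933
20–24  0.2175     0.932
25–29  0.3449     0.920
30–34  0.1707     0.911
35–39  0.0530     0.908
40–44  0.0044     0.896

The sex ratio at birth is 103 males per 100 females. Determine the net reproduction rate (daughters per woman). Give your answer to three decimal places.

1.911

Proportion female at birth = 100 / (100 + 103) = 0.49261.
Weighting each age-specific rate by interval width and survival:
  15–19: 5 × 0.0519 × 0.933 = 0.24211
  20–24: 5 × 0.2175 × 0.932 = 1.01355
  25–29: 5 × 0.3449 × 0.920 = 1.58654
  30–34: 5 × 0.1707 × 0.911 = 0.77754
  35–39: 5 × 0.0530 × 0.908 = 0.24062
  40–44: 5 × 0.0044 × 0.896 = 0.01971
Sum = 3.88007
NRR = 0.49261 × 3.88007 = 1.91136
An NRR exceeding 1 indicates intrinsic growth under these rates.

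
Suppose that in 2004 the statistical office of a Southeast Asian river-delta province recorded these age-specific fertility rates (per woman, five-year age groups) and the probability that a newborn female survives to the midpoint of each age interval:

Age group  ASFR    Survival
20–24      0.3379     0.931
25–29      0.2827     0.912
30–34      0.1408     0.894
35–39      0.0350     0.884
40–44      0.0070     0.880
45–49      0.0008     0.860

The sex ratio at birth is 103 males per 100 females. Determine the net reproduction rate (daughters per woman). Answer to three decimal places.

1.813

Proportion female at birth = 100 / (100 + 103) = 0.49261.
Survival-weighted fertility by age (5·fₓ·Sₓ):
  20–24: 5 × 0.3379 × 0.931 = 1.57292
  25–29: 5 × 0.2827 × 0.912 = 1.28911
  30–34: 5 × 0.1408 × 0.894 = 0.62938
  35–39: 5 × 0.0350 × 0.884 = 0.15470
  40–44: 5 × 0.0070 × 0.880 = 0.03080
  45–49: 5 × 0.0008 × 0.860 = 0.00344
Sum = 3.68035
NRR = 0.49261 × 3.68035 = 1.81298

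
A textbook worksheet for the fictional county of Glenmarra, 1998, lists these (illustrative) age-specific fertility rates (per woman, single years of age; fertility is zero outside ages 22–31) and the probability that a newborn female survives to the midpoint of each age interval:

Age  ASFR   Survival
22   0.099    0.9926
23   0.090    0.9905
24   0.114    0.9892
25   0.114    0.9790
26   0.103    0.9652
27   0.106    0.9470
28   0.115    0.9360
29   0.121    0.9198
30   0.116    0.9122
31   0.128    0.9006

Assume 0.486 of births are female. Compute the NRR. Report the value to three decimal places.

0.511

Proportion female at birth = 0.486.
Per-age-group product (1 × ASFR × survival probability):
  22: 1 × 0.099 × 0.9926 = 0.09827
  23: 1 × 0.090 × 0.9905 = 0.08915
  24: 1 × 0.114 × 0.9892 = 0.11277
  25: 1 × 0.114 × 0.9790 = 0.11161
  26: 1 × 0.103 × 0.9652 = 0.09942
  27: 1 × 0.106 × 0.9470 = 0.10038
  28: 1 × 0.115 × 0.9360 = 0.10764
  29: 1 × 0.121 × 0.9198 = 0.11130
  30: 1 × 0.116 × 0.9122 = 0.10582
  31: 1 × 0.128 × 0.9006 = 0.11528
Sum = 1.05164
NRR = 0.486 × 1.05164 = 0.51110
NRR < 1, so the cohort does not fully replace itself.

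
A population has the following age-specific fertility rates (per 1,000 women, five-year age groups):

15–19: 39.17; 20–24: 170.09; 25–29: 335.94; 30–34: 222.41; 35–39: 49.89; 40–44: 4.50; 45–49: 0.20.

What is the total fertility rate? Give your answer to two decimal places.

Sum of ASFRs = 39.17 + 170.09 + 335.94 + 222.41 + 49.89 + 4.50 + 0.20 = 822.20
TFR = 5 × 822.20 / 1000 = 4.111

4.11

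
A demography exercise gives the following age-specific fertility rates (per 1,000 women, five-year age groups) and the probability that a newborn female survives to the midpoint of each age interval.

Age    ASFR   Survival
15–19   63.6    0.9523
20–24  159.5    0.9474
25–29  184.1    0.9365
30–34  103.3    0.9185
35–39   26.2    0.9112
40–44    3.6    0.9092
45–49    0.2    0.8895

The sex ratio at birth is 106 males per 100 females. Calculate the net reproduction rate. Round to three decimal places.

Proportion female at birth = 100 / (100 + 106) = 0.48544.
Survival-weighted fertility by age (5·fₓ·Sₓ):
  15–19: 5 × 63.6/1000 × 0.9523 = 0.30283
  20–24: 5 × 159.5/1000 × 0.9474 = 0.75555
  25–29: 5 × 184.1/1000 × 0.9365 = 0.86205
  30–34: 5 × 103.3/1000 × 0.9185 = 0.47441
  35–39: 5 × 26.2/1000 × 0.9112 = 0.11937
  40–44: 5 × 3.6/1000 × 0.9092 = 0.01637
  45–49: 5 × 0.2/1000 × 0.8895 = 0.00089
Sum = 2.53147
NRR = 0.48544 × 2.53147 = 1.22888
With NRR above 1 the population is above replacement fertility.

1.229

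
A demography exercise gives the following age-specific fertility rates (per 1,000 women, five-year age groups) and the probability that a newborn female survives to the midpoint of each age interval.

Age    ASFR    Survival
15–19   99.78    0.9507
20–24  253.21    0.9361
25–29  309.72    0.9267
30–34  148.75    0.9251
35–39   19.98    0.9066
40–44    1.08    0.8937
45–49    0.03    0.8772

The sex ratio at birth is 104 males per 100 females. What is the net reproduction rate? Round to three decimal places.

1.901

Proportion female at birth = 100 / (100 + 104) = 0.49020.
Each age group contributes 5 × ASFR × survival:
  15–19: 5 × 99.78/1000 × 0.9507 = 0.47430
  20–24: 5 × 253.21/1000 × 0.9361 = 1.18515
  25–29: 5 × 309.72/1000 × 0.9267 = 1.43509
  30–34: 5 × 148.75/1000 × 0.9251 = 0.68804
  35–39: 5 × 19.98/1000 × 0.9066 = 0.09057
  40–44: 5 × 1.08/1000 × 0.8937 = 0.00483
  45–49: 5 × 0.03/1000 × 0.8772 = 0.00013
Sum = 3.87811
NRR = 0.49020 × 3.87811 = 1.90105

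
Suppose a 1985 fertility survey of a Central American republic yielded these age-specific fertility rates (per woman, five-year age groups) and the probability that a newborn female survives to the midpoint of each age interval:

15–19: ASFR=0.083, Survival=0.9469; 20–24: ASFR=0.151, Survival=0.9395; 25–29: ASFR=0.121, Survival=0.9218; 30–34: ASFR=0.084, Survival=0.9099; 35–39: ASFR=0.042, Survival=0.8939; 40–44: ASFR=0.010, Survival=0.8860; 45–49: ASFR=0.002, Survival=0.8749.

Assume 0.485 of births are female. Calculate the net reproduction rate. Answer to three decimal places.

1.107

Proportion female at birth = 0.485.
Per-age-group product (5 × ASFR × survival probability):
  15–19: 5 × 0.083 × 0.9469 = 0.39296
  20–24: 5 × 0.151 × 0.9395 = 0.70932
  25–29: 5 × 0.121 × 0.9218 = 0.55769
  30–34: 5 × 0.084 × 0.9099 = 0.38216
  35–39: 5 × 0.042 × 0.8939 = 0.18772
  40–44: 5 × 0.010 × 0.8860 = 0.04430
  45–49: 5 × 0.002 × 0.8749 = 0.00875
Sum = 2.28290
NRR = 0.485 × 2.28290 = 1.10721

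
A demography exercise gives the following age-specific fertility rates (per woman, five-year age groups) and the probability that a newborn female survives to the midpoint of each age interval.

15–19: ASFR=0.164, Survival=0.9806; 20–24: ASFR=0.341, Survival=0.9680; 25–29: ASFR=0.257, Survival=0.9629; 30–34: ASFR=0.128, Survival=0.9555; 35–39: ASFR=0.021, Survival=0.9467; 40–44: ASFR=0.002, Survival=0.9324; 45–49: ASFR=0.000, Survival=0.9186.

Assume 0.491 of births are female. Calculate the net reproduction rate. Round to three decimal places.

Proportion female at birth = 0.491.
Weighting each age-specific rate by interval width and survival:
  15–19: 5 × 0.164 × 0.9806 = 0.80409
  20–24: 5 × 0.341 × 0.9680 = 1.65044
  25–29: 5 × 0.257 × 0.9629 = 1.23733
  30–34: 5 × 0.128 × 0.9555 = 0.61152
  35–39: 5 × 0.021 × 0.9467 = 0.09940
  40–44: 5 × 0.002 × 0.9324 = 0.00932
  45–49: 5 × 0.000 × 0.9186 = 0.00000
Sum = 4.41210
NRR = 0.491 × 4.41210 = 2.16634
NRR > 1, so each generation more than replaces itself.

2.166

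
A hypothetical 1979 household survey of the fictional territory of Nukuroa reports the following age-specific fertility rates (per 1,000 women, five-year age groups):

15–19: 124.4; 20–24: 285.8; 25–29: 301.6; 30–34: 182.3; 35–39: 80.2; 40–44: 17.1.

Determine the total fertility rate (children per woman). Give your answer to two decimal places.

Sum of ASFRs = 124.4 + 285.8 + 301.6 + 182.3 + 80.2 + 17.1 = 991.4
TFR = 5 × 991.4 / 1000 = 4.957

4.96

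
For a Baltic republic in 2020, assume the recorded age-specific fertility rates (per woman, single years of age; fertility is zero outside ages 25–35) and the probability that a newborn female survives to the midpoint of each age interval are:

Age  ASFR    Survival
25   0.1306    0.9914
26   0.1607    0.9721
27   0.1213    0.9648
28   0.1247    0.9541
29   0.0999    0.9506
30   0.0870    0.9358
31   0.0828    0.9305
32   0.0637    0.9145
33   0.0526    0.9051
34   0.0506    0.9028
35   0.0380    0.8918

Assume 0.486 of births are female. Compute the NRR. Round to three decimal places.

0.467

Proportion female at birth = 0.486.
Each age group contributes 1 × ASFR × survival:
  25: 1 × 0.1306 × 0.9914 = 0.12948
  26: 1 × 0.1607 × 0.9721 = 0.15622
  27: 1 × 0.1213 × 0.9648 = 0.11703
  28: 1 × 0.1247 × 0.9541 = 0.11898
  29: 1 × 0.0999 × 0.9506 = 0.09496
  30: 1 × 0.0870 × 0.9358 = 0.08141
  31: 1 × 0.0828 × 0.9305 = 0.07705
  32: 1 × 0.0637 × 0.9145 = 0.05825
  33: 1 × 0.0526 × 0.9051 = 0.04761
  34: 1 × 0.0506 × 0.9028 = 0.04568
  35: 1 × 0.0380 × 0.8918 = 0.03389
Sum = 0.96056
NRR = 0.486 × 0.96056 = 0.46683
NRR < 1, so the cohort does not fully replace itself.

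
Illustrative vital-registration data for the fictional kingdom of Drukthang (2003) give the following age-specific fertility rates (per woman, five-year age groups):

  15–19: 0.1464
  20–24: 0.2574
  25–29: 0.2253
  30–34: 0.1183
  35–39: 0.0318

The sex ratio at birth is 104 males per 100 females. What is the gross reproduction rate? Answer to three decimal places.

1.910

Proportion female at birth = 100 / (100 + 104) = 0.49020.
Sum of ASFRs = 0.1464 + 0.2574 + 0.2253 + 0.1183 + 0.0318 = 0.7792
TFR = 5 × 0.7792 = 3.896
GRR = 0.49020 × 3.896 = 1.90982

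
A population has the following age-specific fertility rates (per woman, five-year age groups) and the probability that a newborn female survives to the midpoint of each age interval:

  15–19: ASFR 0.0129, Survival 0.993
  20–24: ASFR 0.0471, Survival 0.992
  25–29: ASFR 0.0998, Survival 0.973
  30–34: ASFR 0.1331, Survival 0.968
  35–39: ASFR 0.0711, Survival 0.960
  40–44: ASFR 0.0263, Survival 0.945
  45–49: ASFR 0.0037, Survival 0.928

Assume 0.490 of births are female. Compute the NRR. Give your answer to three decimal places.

0.936

Proportion female at birth = 0.490.
Per-age-group product (5 × ASFR × survival probability):
  15–19: 5 × 0.0129 × 0.993 = 0.06405
  20–24: 5 × 0.0471 × 0.992 = 0.23362
  25–29: 5 × 0.0998 × 0.973 = 0.48553
  30–34: 5 × 0.1331 × 0.968 = 0.64420
  35–39: 5 × 0.0711 × 0.960 = 0.34128
  40–44: 5 × 0.0263 × 0.945 = 0.12427
  45–49: 5 × 0.0037 × 0.928 = 0.01717
Sum = 1.91012
NRR = 0.490 × 1.91012 = 0.93596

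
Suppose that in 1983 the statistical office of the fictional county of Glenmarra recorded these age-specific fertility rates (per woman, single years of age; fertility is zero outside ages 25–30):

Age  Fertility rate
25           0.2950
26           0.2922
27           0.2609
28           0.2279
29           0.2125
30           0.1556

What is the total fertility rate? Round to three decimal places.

1.444

Sum of ASFRs = 0.2950 + 0.2922 + 0.2609 + 0.2279 + 0.2125 + 0.1556 = 1.4441
TFR = 1.4441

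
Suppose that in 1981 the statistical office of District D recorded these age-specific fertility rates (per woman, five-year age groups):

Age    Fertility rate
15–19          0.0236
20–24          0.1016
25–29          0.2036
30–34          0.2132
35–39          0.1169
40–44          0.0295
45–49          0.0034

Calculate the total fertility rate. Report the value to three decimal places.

3.459

Sum of ASFRs = 0.0236 + 0.1016 + 0.2036 + 0.2132 + 0.1169 + 0.0295 + 0.0034 = 0.6918
TFR = 5 × 0.6918 = 3.459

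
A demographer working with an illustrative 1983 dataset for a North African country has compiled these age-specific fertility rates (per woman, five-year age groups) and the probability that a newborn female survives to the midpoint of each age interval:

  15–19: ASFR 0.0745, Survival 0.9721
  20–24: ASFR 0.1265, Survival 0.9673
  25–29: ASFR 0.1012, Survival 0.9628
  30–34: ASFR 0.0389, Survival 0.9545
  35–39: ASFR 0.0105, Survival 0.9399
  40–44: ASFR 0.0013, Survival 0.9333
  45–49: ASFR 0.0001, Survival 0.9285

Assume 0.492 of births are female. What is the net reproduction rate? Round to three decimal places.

Proportion female at birth = 0.492.
Survival-weighted fertility by age (5·fₓ·Sₓ):
  15–19: 5 × 0.0745 × 0.9721 = 0.36211
  20–24: 5 × 0.1265 × 0.9673 = 0.61182
  25–29: 5 × 0.1012 × 0.9628 = 0.48718
  30–34: 5 × 0.0389 × 0.9545 = 0.18565
  35–39: 5 × 0.0105 × 0.9399 = 0.04934
  40–44: 5 × 0.0013 × 0.9333 = 0.00607
  45–49: 5 × 0.0001 × 0.9285 = 0.00046
Sum = 1.70263
NRR = 0.492 × 1.70263 = 0.83769
An NRR under 1 implies long-run decline under these rates.

0.838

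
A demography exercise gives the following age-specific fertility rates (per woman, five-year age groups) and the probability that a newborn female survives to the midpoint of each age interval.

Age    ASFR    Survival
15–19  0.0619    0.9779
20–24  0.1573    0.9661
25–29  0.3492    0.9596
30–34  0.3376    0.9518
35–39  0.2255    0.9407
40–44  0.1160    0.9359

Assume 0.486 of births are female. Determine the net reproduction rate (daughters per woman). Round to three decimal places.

Proportion female at birth = 0.486.
Per-age-group product (5 × ASFR × survival probability):
  15–19: 5 × 0.0619 × 0.9779 = 0.30266
  20–24: 5 × 0.1573 × 0.9661 = 0.75984
  25–29: 5 × 0.3492 × 0.9596 = 1.67546
  30–34: 5 × 0.3376 × 0.9518 = 1.60664
  35–39: 5 × 0.2255 × 0.9407 = 1.06064
  40–44: 5 × 0.1160 × 0.9359 = 0.54282
Sum = 5.94806
NRR = 0.486 × 5.94806 = 2.89076
NRR > 1, so each generation more than replaces itself.

2.891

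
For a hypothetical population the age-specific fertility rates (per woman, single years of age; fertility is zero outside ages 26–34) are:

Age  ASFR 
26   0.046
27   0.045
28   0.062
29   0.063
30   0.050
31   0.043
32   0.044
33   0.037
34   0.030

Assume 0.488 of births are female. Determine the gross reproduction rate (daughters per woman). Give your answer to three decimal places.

0.205

Proportion female at birth = 0.488.
Sum of ASFRs = 0.046 + 0.045 + 0.062 + 0.063 + 0.050 + 0.043 + 0.044 + 0.037 + 0.030 = 0.420
TFR = 0.42
GRR = 0.488 × 0.42 = 0.20496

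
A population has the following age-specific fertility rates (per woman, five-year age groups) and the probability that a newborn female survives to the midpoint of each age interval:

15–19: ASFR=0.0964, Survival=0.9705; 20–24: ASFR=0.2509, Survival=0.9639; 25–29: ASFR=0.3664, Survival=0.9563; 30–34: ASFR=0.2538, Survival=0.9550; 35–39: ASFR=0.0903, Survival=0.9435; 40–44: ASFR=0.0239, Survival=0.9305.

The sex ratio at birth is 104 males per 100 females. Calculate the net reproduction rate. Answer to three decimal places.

2.538

Proportion female at birth = 100 / (100 + 104) = 0.49020.
Per-age-group product (5 × ASFR × survival probability):
  15–19: 5 × 0.0964 × 0.9705 = 0.46778
  20–24: 5 × 0.2509 × 0.9639 = 1.20921
  25–29: 5 × 0.3664 × 0.9563 = 1.75194
  30–34: 5 × 0.2538 × 0.9550 = 1.21190
  35–39: 5 × 0.0903 × 0.9435 = 0.42599
  40–44: 5 × 0.0239 × 0.9305 = 0.11119
Sum = 5.17801
NRR = 0.49020 × 5.17801 = 2.53826
NRR > 1, so each generation more than replaces itself.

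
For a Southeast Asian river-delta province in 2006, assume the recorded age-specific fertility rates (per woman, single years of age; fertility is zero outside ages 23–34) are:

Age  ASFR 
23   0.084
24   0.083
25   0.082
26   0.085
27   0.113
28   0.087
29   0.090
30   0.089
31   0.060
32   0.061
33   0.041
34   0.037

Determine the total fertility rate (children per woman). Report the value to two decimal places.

Sum of ASFRs = 0.084 + 0.083 + 0.082 + 0.085 + 0.113 + 0.087 + 0.090 + 0.089 + 0.060 + 0.061 + 0.041 + 0.037 = 0.912
TFR = 0.912

0.91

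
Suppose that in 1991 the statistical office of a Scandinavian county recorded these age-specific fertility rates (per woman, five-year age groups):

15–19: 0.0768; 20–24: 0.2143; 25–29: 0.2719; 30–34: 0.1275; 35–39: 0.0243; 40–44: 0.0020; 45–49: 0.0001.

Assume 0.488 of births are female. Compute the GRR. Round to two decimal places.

Proportion female at birth = 0.488.
Sum of ASFRs = 0.0768 + 0.2143 + 0.2719 + 0.1275 + 0.0243 + 0.0020 + 0.0001 = 0.7169
TFR = 5 × 0.7169 = 3.5845
GRR = 0.488 × 3.5845 = 1.74924

1.75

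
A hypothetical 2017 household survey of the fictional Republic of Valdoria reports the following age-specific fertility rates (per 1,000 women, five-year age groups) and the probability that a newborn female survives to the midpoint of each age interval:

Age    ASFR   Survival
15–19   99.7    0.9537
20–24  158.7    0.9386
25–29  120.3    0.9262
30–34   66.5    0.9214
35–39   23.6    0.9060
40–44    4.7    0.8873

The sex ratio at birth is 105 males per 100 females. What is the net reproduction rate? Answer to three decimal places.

1.079

Proportion female at birth = 100 / (100 + 105) = 0.48780.
Per-age-group product (5 × ASFR × survival probability):
  15–19: 5 × 99.7/1000 × 0.9537 = 0.47542
  20–24: 5 × 158.7/1000 × 0.9386 = 0.74478
  25–29: 5 × 120.3/1000 × 0.9262 = 0.55711
  30–34: 5 × 66.5/1000 × 0.9214 = 0.30637
  35–39: 5 × 23.6/1000 × 0.9060 = 0.10691
  40–44: 5 × 4.7/1000 × 0.8873 = 0.02085
Sum = 2.21144
NRR = 0.48780 × 2.21144 = 1.07874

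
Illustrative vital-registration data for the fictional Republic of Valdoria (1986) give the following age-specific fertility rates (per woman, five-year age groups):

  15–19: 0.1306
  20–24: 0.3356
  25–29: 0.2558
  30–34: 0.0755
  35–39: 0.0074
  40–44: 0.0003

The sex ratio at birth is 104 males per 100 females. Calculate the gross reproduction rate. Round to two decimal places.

Proportion female at birth = 100 / (100 + 104) = 0.49020.
Sum of ASFRs = 0.1306 + 0.3356 + 0.2558 + 0.0755 + 0.0074 + 0.0003 = 0.8052
TFR = 5 × 0.8052 = 4.026
GRR = 0.49020 × 4.026 = 1.97355

1.97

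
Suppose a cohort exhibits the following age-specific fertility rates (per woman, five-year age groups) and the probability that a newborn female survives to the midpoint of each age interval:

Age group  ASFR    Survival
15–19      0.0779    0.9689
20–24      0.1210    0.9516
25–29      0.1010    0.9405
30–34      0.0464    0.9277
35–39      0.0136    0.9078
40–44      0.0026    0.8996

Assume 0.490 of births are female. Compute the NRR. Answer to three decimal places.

Proportion female at birth = 0.490.
Weighting each age-specific rate by interval width and survival:
  15–19: 5 × 0.0779 × 0.9689 = 0.37739
  20–24: 5 × 0.1210 × 0.9516 = 0.57572
  25–29: 5 × 0.1010 × 0.9405 = 0.47495
  30–34: 5 × 0.0464 × 0.9277 = 0.21523
  35–39: 5 × 0.0136 × 0.9078 = 0.06173
  40–44: 5 × 0.0026 × 0.8996 = 0.01169
Sum = 1.71671
NRR = 0.490 × 1.71671 = 0.84119

0.841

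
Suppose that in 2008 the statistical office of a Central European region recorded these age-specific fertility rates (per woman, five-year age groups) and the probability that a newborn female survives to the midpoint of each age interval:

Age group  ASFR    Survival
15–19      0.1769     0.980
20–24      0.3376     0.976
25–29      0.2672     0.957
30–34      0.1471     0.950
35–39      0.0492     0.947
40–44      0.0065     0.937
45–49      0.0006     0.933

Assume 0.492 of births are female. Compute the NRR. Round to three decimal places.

Proportion female at birth = 0.492.
Each age group contributes 5 × ASFR × survival:
  15–19: 5 × 0.1769 × 0.980 = 0.86681
  20–24: 5 × 0.3376 × 0.976 = 1.64749
  25–29: 5 × 0.2672 × 0.957 = 1.27855
  30–34: 5 × 0.1471 × 0.950 = 0.69873
  35–39: 5 × 0.0492 × 0.947 = 0.23296
  40–44: 5 × 0.0065 × 0.937 = 0.03045
  45–49: 5 × 0.0006 × 0.933 = 0.00280
Sum = 4.75779
NRR = 0.492 × 4.75779 = 2.34083
With NRR above 1 the population is above replacement fertility.

2.341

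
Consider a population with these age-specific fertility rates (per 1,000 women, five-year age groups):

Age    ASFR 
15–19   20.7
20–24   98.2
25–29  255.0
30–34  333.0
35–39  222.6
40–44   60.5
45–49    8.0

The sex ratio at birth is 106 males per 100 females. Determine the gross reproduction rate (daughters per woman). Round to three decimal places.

2.422

Proportion female at birth = 100 / (100 + 106) = 0.48544.
Sum of ASFRs = 20.7 + 98.2 + 255.0 + 333.0 + 222.6 + 60.5 + 8.0 = 998.0
TFR = 5 × 998.0 / 1000 = 4.99
GRR = 0.48544 × 4.99 = 2.42235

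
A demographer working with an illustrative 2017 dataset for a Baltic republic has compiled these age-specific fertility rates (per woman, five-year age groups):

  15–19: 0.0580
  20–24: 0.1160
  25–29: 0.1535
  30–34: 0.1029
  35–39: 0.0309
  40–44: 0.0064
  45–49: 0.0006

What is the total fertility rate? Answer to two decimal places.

2.34

Sum of ASFRs = 0.0580 + 0.1160 + 0.1535 + 0.1029 + 0.0309 + 0.0064 + 0.0006 = 0.4683
TFR = 5 × 0.4683 = 2.3415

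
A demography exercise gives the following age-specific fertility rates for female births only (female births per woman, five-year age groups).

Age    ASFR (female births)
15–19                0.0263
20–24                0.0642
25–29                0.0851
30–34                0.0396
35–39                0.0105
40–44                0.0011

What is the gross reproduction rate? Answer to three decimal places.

1.134

Sum of female ASFRs = 0.0263 + 0.0642 + 0.0851 + 0.0396 + 0.0105 + 0.0011 = 0.2268
GRR = 5 × 0.2268 = 1.134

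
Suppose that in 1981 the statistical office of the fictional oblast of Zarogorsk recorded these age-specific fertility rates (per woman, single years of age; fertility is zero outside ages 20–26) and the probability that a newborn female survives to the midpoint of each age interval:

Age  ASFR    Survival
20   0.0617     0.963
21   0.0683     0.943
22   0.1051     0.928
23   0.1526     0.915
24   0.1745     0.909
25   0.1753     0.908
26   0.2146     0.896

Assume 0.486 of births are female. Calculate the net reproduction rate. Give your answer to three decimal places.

0.423

Proportion female at birth = 0.486.
Each age group contributes 1 × ASFR × survival:
  20: 1 × 0.0617 × 0.963 = 0.05942
  21: 1 × 0.0683 × 0.943 = 0.06441
  22: 1 × 0.1051 × 0.928 = 0.09753
  23: 1 × 0.1526 × 0.915 = 0.13963
  24: 1 × 0.1745 × 0.909 = 0.15862
  25: 1 × 0.1753 × 0.908 = 0.15917
  26: 1 × 0.2146 × 0.896 = 0.19228
Sum = 0.87106
NRR = 0.486 × 0.87106 = 0.42334
NRR < 1, so the cohort does not fully replace itself.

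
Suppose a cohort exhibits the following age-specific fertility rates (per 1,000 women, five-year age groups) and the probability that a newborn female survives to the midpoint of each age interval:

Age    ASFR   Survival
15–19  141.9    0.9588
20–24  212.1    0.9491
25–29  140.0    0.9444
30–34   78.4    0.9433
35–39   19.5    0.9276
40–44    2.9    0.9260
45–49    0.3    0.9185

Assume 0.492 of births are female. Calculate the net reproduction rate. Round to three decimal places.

Proportion female at birth = 0.492.
Survival-weighted fertility by age (5·fₓ·Sₓ):
  15–19: 5 × 141.9/1000 × 0.9588 = 0.68027
  20–24: 5 × 212.1/1000 × 0.9491 = 1.00652
  25–29: 5 × 140.0/1000 × 0.9444 = 0.66108
  30–34: 5 × 78.4/1000 × 0.9433 = 0.36977
  35–39: 5 × 19.5/1000 × 0.9276 = 0.09044
  40–44: 5 × 2.9/1000 × 0.9260 = 0.01343
  45–49: 5 × 0.3/1000 × 0.9185 = 0.00138
Sum = 2.82289
NRR = 0.492 × 2.82289 = 1.38886

1.389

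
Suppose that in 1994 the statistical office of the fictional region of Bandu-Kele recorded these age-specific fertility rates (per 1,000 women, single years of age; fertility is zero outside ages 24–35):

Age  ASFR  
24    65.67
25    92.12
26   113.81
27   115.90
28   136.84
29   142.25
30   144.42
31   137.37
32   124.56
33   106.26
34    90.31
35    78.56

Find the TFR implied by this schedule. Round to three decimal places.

1.348

Sum of ASFRs = 65.67 + 92.12 + 113.81 + 115.90 + 136.84 + 142.25 + 144.42 + 137.37 + 124.56 + 106.26 + 90.31 + 78.56 = 1348.07
TFR = 1348.07 / 1000 = 1.34807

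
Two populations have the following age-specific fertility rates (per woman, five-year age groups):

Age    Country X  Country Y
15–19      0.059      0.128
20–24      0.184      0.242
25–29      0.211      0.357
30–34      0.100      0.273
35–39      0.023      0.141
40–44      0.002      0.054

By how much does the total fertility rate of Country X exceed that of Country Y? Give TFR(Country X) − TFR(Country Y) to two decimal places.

Country X:
  Sum of ASFRs = 0.059 + 0.184 + 0.211 + 0.100 + 0.023 + 0.002 = 0.579
  TFR = 5 × 0.579 = 2.895
Country Y:
  Sum of ASFRs = 0.128 + 0.242 + 0.357 + 0.273 + 0.141 + 0.054 = 1.195
  TFR = 5 × 1.195 = 5.975
Difference = 2.895 − 5.975 = -3.08

-3.08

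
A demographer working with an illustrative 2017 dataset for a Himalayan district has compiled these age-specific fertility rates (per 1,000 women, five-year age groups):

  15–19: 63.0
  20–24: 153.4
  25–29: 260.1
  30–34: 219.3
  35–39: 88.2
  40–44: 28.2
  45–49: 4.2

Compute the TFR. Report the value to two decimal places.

4.08

Sum of ASFRs = 63.0 + 153.4 + 260.1 + 219.3 + 88.2 + 28.2 + 4.2 = 816.4
TFR = 5 × 816.4 / 1000 = 4.082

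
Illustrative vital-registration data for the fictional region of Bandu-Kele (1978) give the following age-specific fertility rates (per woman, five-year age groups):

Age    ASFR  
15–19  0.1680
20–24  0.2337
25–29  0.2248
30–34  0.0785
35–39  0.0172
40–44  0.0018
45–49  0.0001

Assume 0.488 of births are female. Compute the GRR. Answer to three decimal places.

1.767

Proportion female at birth = 0.488.
Sum of ASFRs = 0.1680 + 0.2337 + 0.2248 + 0.0785 + 0.0172 + 0.0018 + 0.0001 = 0.7241
TFR = 5 × 0.7241 = 3.6205
GRR = 0.488 × 3.6205 = 1.76680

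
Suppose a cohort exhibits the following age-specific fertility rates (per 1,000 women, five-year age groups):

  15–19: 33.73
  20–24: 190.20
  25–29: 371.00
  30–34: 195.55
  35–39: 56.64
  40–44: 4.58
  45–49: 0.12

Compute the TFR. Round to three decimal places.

Sum of ASFRs = 33.73 + 190.20 + 371.00 + 195.55 + 56.64 + 4.58 + 0.12 = 851.82
TFR = 5 × 851.82 / 1000 = 4.2591

4.259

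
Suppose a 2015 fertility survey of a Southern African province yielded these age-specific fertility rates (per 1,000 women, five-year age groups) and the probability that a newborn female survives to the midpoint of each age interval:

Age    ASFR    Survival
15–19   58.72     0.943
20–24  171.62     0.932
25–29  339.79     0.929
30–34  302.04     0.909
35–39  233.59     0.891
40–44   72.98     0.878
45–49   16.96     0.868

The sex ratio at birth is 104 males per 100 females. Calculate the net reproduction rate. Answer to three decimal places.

2.678

Proportion female at birth = 100 / (100 + 104) = 0.49020.
Weighting each age-specific rate by interval width and survival:
  15–19: 5 × 58.72/1000 × 0.943 = 0.27686
  20–24: 5 × 171.62/1000 × 0.932 = 0.79975
  25–29: 5 × 339.79/1000 × 0.929 = 1.57832
  30–34: 5 × 302.04/1000 × 0.909 = 1.37277
  35–39: 5 × 233.59/1000 × 0.891 = 1.04064
  40–44: 5 × 72.98/1000 × 0.878 = 0.32038
  45–49: 5 × 16.96/1000 × 0.868 = 0.07361
Sum = 5.46233
NRR = 0.49020 × 5.46233 = 2.67763
An NRR exceeding 1 indicates intrinsic growth under these rates.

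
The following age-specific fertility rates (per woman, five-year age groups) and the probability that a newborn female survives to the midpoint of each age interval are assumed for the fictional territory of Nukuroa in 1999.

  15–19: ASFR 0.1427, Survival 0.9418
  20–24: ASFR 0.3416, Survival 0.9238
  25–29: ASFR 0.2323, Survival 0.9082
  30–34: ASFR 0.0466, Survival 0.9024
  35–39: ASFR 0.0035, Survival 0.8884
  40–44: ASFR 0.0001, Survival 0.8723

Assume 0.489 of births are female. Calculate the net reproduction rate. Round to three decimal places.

Proportion female at birth = 0.489.
Each age group contributes 5 × ASFR × survival:
  15–19: 5 × 0.1427 × 0.9418 = 0.67197
  20–24: 5 × 0.3416 × 0.9238 = 1.57785
  25–29: 5 × 0.2323 × 0.9082 = 1.05487
  30–34: 5 × 0.0466 × 0.9024 = 0.21026
  35–39: 5 × 0.0035 × 0.8884 = 0.01555
  40–44: 5 × 0.0001 × 0.8723 = 0.00044
Sum = 3.53094
NRR = 0.489 × 3.53094 = 1.72663
An NRR exceeding 1 indicates intrinsic growth under these rates.

1.727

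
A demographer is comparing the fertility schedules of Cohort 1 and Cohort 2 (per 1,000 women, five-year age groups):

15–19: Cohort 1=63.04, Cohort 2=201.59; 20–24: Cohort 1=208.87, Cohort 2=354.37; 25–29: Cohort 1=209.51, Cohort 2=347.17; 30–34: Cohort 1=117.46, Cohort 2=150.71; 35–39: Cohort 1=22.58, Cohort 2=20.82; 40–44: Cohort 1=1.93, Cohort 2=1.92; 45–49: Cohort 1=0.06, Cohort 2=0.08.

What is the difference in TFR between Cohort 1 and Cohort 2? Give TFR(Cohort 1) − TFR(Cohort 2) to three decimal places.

-2.266

Cohort 1:
  Sum of ASFRs = 63.04 + 208.87 + 209.51 + 117.46 + 22.58 + 1.93 + 0.06 = 623.45
  TFR = 5 × 623.45 / 1000 = 3.11725
Cohort 2:
  Sum of ASFRs = 201.59 + 354.37 + 347.17 + 150.71 + 20.82 + 1.92 + 0.08 = 1076.66
  TFR = 5 × 1076.66 / 1000 = 5.3833
Difference = 3.11725 − 5.3833 = -2.26605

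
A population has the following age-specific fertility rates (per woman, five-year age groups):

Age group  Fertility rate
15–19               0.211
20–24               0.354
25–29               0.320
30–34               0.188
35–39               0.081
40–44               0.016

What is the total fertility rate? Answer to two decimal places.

Sum of ASFRs = 0.211 + 0.354 + 0.320 + 0.188 + 0.081 + 0.016 = 1.170
TFR = 5 × 1.170 = 5.85

5.85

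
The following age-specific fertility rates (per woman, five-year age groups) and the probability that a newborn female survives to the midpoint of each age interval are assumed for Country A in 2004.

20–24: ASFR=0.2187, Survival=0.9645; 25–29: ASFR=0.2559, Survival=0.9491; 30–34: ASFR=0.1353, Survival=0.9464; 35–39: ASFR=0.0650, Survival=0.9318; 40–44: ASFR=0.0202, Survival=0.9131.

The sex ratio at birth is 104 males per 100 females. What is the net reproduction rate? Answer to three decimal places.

Proportion female at birth = 100 / (100 + 104) = 0.49020.
Per-age-group product (5 × ASFR × survival probability):
  20–24: 5 × 0.2187 × 0.9645 = 1.05468
  25–29: 5 × 0.2559 × 0.9491 = 1.21437
  30–34: 5 × 0.1353 × 0.9464 = 0.64024
  35–39: 5 × 0.0650 × 0.9318 = 0.30284
  40–44: 5 × 0.0202 × 0.9131 = 0.09222
Sum = 3.30435
NRR = 0.49020 × 3.30435 = 1.61979

1.620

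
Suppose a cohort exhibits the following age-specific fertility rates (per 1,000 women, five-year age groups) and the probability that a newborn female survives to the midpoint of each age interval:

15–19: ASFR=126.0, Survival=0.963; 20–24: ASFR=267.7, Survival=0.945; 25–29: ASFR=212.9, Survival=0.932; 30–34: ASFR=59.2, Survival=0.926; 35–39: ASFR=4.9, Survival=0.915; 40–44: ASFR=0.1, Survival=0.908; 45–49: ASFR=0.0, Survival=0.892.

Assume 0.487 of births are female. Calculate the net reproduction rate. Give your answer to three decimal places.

Proportion female at birth = 0.487.
Each age group contributes 5 × ASFR × survival:
  15–19: 5 × 126.0/1000 × 0.963 = 0.60669
  20–24: 5 × 267.7/1000 × 0.945 = 1.26488
  25–29: 5 × 212.9/1000 × 0.932 = 0.99211
  30–34: 5 × 59.2/1000 × 0.926 = 0.27410
  35–39: 5 × 4.9/1000 × 0.915 = 0.02242
  40–44: 5 × 0.1/1000 × 0.908 = 0.00045
  45–49: 5 × 0.0/1000 × 0.892 = 0.00000
Sum = 3.16065
NRR = 0.487 × 3.16065 = 1.53924

1.539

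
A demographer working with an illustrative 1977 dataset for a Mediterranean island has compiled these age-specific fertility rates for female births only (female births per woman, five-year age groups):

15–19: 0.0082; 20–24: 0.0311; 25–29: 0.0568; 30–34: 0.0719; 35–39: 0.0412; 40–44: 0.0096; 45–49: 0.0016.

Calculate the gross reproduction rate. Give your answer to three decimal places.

1.102

Sum of female ASFRs = 0.0082 + 0.0311 + 0.0568 + 0.0719 + 0.0412 + 0.0096 + 0.0016 = 0.2204
GRR = 5 × 0.2204 = 1.102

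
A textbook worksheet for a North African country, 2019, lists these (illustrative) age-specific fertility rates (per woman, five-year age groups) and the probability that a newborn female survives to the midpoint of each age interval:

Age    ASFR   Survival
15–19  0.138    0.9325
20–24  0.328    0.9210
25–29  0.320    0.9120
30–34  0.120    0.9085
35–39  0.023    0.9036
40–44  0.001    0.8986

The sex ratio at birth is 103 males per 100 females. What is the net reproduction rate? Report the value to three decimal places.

2.102

Proportion female at birth = 100 / (100 + 103) = 0.49261.
Survival-weighted fertility by age (5·fₓ·Sₓ):
  15–19: 5 × 0.138 × 0.9325 = 0.64343
  20–24: 5 × 0.328 × 0.9210 = 1.51044
  25–29: 5 × 0.320 × 0.9120 = 1.45920
  30–34: 5 × 0.120 × 0.9085 = 0.54510
  35–39: 5 × 0.023 × 0.9036 = 0.10391
  40–44: 5 × 0.001 × 0.8986 = 0.00449
Sum = 4.26657
NRR = 0.49261 × 4.26657 = 2.10176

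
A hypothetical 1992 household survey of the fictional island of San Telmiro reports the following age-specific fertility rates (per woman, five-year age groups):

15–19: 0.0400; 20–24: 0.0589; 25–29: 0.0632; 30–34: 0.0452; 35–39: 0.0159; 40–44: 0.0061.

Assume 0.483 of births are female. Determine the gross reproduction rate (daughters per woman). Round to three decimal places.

0.554

Proportion female at birth = 0.483.
Sum of ASFRs = 0.0400 + 0.0589 + 0.0632 + 0.0452 + 0.0159 + 0.0061 = 0.2293
TFR = 5 × 0.2293 = 1.1465
GRR = 0.483 × 1.1465 = 0.55376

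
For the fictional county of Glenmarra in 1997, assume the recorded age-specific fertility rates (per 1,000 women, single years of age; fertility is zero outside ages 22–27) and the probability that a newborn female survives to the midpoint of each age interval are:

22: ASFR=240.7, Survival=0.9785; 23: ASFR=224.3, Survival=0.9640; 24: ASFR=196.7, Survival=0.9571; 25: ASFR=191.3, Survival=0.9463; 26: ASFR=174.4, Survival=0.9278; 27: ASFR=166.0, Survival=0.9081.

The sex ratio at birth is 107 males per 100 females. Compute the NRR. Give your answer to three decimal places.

0.548

Proportion female at birth = 100 / (100 + 107) = 0.48309.
Weighting each age-specific rate by interval width and survival:
  22: 1 × 240.7/1000 × 0.9785 = 0.23552
  23: 1 × 224.3/1000 × 0.9640 = 0.21623
  24: 1 × 196.7/1000 × 0.9571 = 0.18826
  25: 1 × 191.3/1000 × 0.9463 = 0.18103
  26: 1 × 174.4/1000 × 0.9278 = 0.16181
  27: 1 × 166.0/1000 × 0.9081 = 0.15074
Sum = 1.13359
NRR = 0.48309 × 1.13359 = 0.54763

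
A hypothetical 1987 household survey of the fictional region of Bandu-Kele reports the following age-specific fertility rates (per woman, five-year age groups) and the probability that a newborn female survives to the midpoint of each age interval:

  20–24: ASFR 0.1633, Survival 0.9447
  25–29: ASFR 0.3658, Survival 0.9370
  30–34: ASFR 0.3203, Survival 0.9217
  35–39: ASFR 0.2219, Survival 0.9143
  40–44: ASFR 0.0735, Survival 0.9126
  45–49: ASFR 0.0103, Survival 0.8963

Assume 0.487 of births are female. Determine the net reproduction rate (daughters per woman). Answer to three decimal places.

Proportion female at birth = 0.487.
Survival-weighted fertility by age (5·fₓ·Sₓ):
  20–24: 5 × 0.1633 × 0.9447 = 0.77135
  25–29: 5 × 0.3658 × 0.9370 = 1.71377
  30–34: 5 × 0.3203 × 0.9217 = 1.47610
  35–39: 5 × 0.2219 × 0.9143 = 1.01442
  40–44: 5 × 0.0735 × 0.9126 = 0.33538
  45–49: 5 × 0.0103 × 0.8963 = 0.04616
Sum = 5.35718
NRR = 0.487 × 5.35718 = 2.60895

2.609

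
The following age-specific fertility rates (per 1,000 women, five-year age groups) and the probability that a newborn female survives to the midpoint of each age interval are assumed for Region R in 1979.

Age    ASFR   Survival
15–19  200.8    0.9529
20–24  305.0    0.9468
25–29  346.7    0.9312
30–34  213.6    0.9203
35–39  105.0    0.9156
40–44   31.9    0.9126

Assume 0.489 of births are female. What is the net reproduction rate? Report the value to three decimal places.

2.750

Proportion female at birth = 0.489.
Weighting each age-specific rate by interval width and survival:
  15–19: 5 × 200.8/1000 × 0.9529 = 0.95671
  20–24: 5 × 305.0/1000 × 0.9468 = 1.44387
  25–29: 5 × 346.7/1000 × 0.9312 = 1.61424
  30–34: 5 × 213.6/1000 × 0.9203 = 0.98288
  35–39: 5 × 105.0/1000 × 0.9156 = 0.48069
  40–44: 5 × 31.9/1000 × 0.9126 = 0.14556
Sum = 5.62395
NRR = 0.489 × 5.62395 = 2.75011
An NRR exceeding 1 indicates intrinsic growth under these rates.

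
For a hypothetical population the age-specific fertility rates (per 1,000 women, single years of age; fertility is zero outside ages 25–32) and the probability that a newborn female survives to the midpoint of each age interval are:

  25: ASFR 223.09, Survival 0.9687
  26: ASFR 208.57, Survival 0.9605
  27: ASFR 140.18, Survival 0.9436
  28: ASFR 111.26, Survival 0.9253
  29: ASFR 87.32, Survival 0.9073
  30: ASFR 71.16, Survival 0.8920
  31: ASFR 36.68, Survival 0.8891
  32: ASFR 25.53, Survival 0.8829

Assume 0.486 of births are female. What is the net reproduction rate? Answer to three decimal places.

Proportion female at birth = 0.486.
Weighting each age-specific rate by interval width and survival:
  25: 1 × 223.09/1000 × 0.9687 = 0.21611
  26: 1 × 208.57/1000 × 0.9605 = 0.20033
  27: 1 × 140.18/1000 × 0.9436 = 0.13227
  28: 1 × 111.26/1000 × 0.9253 = 0.10295
  29: 1 × 87.32/1000 × 0.9073 = 0.07923
  30: 1 × 71.16/1000 × 0.8920 = 0.06347
  31: 1 × 36.68/1000 × 0.8891 = 0.03261
  32: 1 × 25.53/1000 × 0.8829 = 0.02254
Sum = 0.84951
NRR = 0.486 × 0.84951 = 0.41286
With NRR below 1 the population is below replacement fertility.

0.413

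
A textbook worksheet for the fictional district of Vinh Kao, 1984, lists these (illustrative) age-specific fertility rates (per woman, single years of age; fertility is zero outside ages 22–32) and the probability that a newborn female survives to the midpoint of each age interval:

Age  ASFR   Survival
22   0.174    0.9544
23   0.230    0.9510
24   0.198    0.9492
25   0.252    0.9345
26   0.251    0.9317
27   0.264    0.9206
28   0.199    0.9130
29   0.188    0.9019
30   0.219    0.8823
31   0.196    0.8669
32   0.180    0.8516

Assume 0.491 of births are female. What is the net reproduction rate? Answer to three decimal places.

1.057

Proportion female at birth = 0.491.
Survival-weighted fertility by age (1·fₓ·Sₓ):
  22: 1 × 0.174 × 0.9544 = 0.16607
  23: 1 × 0.230 × 0.9510 = 0.21873
  24: 1 × 0.198 × 0.9492 = 0.18794
  25: 1 × 0.252 × 0.9345 = 0.23549
  26: 1 × 0.251 × 0.9317 = 0.23386
  27: 1 × 0.264 × 0.9206 = 0.24304
  28: 1 × 0.199 × 0.9130 = 0.18169
  29: 1 × 0.188 × 0.9019 = 0.16956
  30: 1 × 0.219 × 0.8823 = 0.19322
  31: 1 × 0.196 × 0.8669 = 0.16991
  32: 1 × 0.180 × 0.8516 = 0.15329
Sum = 2.15280
NRR = 0.491 × 2.15280 = 1.05702
An NRR exceeding 1 indicates intrinsic growth under these rates.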